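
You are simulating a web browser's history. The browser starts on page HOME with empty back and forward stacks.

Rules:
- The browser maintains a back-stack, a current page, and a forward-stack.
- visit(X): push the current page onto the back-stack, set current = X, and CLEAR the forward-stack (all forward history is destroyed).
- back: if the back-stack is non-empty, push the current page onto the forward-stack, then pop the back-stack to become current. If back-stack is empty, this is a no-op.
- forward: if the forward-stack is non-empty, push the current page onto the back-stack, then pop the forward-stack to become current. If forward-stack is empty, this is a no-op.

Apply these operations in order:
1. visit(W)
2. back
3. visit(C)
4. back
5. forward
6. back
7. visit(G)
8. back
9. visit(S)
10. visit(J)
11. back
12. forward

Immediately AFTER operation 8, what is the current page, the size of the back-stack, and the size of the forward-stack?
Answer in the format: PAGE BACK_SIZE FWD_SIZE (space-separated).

After 1 (visit(W)): cur=W back=1 fwd=0
After 2 (back): cur=HOME back=0 fwd=1
After 3 (visit(C)): cur=C back=1 fwd=0
After 4 (back): cur=HOME back=0 fwd=1
After 5 (forward): cur=C back=1 fwd=0
After 6 (back): cur=HOME back=0 fwd=1
After 7 (visit(G)): cur=G back=1 fwd=0
After 8 (back): cur=HOME back=0 fwd=1

HOME 0 1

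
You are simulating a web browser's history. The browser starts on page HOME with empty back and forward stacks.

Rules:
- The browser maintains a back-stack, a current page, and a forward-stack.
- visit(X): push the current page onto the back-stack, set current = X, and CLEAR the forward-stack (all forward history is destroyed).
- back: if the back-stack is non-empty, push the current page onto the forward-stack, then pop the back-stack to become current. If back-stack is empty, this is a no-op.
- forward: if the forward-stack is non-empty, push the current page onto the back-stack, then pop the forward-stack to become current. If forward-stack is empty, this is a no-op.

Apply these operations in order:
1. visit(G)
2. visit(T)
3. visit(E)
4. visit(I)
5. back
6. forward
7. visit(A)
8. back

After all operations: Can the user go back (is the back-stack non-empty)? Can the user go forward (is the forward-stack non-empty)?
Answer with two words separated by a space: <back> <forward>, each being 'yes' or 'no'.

After 1 (visit(G)): cur=G back=1 fwd=0
After 2 (visit(T)): cur=T back=2 fwd=0
After 3 (visit(E)): cur=E back=3 fwd=0
After 4 (visit(I)): cur=I back=4 fwd=0
After 5 (back): cur=E back=3 fwd=1
After 6 (forward): cur=I back=4 fwd=0
After 7 (visit(A)): cur=A back=5 fwd=0
After 8 (back): cur=I back=4 fwd=1

Answer: yes yes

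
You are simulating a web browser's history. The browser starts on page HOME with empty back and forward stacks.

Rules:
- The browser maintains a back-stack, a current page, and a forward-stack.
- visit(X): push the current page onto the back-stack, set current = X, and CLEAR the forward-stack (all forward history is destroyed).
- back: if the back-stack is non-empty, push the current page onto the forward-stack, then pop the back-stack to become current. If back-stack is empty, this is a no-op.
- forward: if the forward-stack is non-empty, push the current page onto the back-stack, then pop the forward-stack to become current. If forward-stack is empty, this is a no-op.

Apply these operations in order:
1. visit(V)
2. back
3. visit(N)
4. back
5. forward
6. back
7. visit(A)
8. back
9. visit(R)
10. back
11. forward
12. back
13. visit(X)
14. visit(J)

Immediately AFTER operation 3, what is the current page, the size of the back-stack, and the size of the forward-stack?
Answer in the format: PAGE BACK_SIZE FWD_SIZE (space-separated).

After 1 (visit(V)): cur=V back=1 fwd=0
After 2 (back): cur=HOME back=0 fwd=1
After 3 (visit(N)): cur=N back=1 fwd=0

N 1 0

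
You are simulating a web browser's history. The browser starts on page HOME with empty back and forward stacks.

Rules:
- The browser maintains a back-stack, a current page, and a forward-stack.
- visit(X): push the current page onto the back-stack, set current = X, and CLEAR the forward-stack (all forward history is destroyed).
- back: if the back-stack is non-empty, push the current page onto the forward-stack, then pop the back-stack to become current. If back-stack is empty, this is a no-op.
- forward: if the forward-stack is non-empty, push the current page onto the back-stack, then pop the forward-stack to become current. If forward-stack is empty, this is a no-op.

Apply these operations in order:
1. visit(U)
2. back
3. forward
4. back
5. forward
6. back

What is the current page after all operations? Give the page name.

Answer: HOME

Derivation:
After 1 (visit(U)): cur=U back=1 fwd=0
After 2 (back): cur=HOME back=0 fwd=1
After 3 (forward): cur=U back=1 fwd=0
After 4 (back): cur=HOME back=0 fwd=1
After 5 (forward): cur=U back=1 fwd=0
After 6 (back): cur=HOME back=0 fwd=1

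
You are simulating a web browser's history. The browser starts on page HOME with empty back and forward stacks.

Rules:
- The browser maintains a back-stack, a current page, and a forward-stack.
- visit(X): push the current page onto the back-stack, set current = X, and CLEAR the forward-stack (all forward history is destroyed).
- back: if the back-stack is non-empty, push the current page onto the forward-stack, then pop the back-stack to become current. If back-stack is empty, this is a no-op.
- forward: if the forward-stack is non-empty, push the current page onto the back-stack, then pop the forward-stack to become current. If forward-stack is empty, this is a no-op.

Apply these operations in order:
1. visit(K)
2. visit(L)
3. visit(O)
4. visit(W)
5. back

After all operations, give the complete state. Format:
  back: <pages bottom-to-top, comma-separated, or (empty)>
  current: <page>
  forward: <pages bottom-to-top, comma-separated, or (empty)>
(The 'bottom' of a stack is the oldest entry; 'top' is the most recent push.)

After 1 (visit(K)): cur=K back=1 fwd=0
After 2 (visit(L)): cur=L back=2 fwd=0
After 3 (visit(O)): cur=O back=3 fwd=0
After 4 (visit(W)): cur=W back=4 fwd=0
After 5 (back): cur=O back=3 fwd=1

Answer: back: HOME,K,L
current: O
forward: W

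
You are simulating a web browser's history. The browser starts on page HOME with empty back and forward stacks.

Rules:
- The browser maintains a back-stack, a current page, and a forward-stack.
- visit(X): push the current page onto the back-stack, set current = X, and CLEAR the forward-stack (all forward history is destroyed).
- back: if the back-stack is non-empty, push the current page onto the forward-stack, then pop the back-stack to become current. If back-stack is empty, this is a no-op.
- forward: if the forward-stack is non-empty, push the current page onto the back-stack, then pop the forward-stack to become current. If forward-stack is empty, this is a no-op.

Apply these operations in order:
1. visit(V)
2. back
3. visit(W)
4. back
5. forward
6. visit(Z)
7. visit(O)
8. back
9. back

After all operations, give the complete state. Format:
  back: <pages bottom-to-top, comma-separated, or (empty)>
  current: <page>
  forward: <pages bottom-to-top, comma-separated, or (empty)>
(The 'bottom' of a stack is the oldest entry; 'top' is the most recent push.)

After 1 (visit(V)): cur=V back=1 fwd=0
After 2 (back): cur=HOME back=0 fwd=1
After 3 (visit(W)): cur=W back=1 fwd=0
After 4 (back): cur=HOME back=0 fwd=1
After 5 (forward): cur=W back=1 fwd=0
After 6 (visit(Z)): cur=Z back=2 fwd=0
After 7 (visit(O)): cur=O back=3 fwd=0
After 8 (back): cur=Z back=2 fwd=1
After 9 (back): cur=W back=1 fwd=2

Answer: back: HOME
current: W
forward: O,Z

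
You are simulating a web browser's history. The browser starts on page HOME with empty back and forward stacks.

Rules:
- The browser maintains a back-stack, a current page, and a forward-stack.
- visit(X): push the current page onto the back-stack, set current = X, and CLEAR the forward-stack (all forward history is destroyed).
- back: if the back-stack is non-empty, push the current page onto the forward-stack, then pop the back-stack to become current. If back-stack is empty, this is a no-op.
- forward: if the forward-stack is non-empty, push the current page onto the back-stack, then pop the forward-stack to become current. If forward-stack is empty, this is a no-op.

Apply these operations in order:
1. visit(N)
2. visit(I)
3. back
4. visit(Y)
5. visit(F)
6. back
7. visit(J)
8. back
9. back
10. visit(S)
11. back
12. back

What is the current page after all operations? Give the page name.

Answer: HOME

Derivation:
After 1 (visit(N)): cur=N back=1 fwd=0
After 2 (visit(I)): cur=I back=2 fwd=0
After 3 (back): cur=N back=1 fwd=1
After 4 (visit(Y)): cur=Y back=2 fwd=0
After 5 (visit(F)): cur=F back=3 fwd=0
After 6 (back): cur=Y back=2 fwd=1
After 7 (visit(J)): cur=J back=3 fwd=0
After 8 (back): cur=Y back=2 fwd=1
After 9 (back): cur=N back=1 fwd=2
After 10 (visit(S)): cur=S back=2 fwd=0
After 11 (back): cur=N back=1 fwd=1
After 12 (back): cur=HOME back=0 fwd=2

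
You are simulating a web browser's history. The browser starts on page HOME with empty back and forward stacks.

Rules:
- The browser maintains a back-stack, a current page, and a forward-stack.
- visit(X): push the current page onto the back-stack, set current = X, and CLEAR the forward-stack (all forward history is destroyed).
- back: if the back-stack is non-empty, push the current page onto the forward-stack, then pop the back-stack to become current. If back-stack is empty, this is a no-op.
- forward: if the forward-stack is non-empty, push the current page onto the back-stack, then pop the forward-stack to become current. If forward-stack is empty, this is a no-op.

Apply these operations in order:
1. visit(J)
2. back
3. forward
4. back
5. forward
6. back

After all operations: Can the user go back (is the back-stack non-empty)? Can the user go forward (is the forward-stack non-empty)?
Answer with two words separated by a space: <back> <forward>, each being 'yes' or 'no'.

After 1 (visit(J)): cur=J back=1 fwd=0
After 2 (back): cur=HOME back=0 fwd=1
After 3 (forward): cur=J back=1 fwd=0
After 4 (back): cur=HOME back=0 fwd=1
After 5 (forward): cur=J back=1 fwd=0
After 6 (back): cur=HOME back=0 fwd=1

Answer: no yes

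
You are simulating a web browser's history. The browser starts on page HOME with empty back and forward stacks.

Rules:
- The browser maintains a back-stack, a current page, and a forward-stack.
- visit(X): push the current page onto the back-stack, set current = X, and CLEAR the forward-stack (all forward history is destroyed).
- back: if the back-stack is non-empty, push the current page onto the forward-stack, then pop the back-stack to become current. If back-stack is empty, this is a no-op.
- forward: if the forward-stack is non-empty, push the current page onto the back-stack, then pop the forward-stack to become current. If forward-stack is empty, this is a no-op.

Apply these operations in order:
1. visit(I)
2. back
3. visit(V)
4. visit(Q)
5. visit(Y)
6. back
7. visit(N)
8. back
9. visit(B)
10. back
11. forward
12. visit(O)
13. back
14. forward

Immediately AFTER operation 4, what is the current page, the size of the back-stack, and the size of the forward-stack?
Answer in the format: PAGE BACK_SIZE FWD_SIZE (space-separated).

After 1 (visit(I)): cur=I back=1 fwd=0
After 2 (back): cur=HOME back=0 fwd=1
After 3 (visit(V)): cur=V back=1 fwd=0
After 4 (visit(Q)): cur=Q back=2 fwd=0

Q 2 0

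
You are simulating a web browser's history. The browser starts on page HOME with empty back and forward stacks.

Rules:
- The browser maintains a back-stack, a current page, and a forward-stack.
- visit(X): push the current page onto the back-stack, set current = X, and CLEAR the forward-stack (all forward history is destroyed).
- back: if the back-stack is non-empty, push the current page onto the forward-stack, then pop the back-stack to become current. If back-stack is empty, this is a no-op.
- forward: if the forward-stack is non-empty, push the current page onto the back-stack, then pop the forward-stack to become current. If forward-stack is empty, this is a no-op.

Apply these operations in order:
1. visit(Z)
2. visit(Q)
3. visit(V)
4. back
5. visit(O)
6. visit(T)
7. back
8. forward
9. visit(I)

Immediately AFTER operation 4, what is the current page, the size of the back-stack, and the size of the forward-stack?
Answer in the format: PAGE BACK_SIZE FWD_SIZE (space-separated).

After 1 (visit(Z)): cur=Z back=1 fwd=0
After 2 (visit(Q)): cur=Q back=2 fwd=0
After 3 (visit(V)): cur=V back=3 fwd=0
After 4 (back): cur=Q back=2 fwd=1

Q 2 1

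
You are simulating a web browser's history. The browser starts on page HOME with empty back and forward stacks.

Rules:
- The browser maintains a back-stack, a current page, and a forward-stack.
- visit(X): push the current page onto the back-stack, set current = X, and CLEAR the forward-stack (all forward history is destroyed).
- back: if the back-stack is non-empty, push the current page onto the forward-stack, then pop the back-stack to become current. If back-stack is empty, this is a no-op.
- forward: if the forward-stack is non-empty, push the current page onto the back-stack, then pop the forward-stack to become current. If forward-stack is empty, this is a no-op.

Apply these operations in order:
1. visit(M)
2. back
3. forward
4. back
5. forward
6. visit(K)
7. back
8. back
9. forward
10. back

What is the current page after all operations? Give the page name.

Answer: HOME

Derivation:
After 1 (visit(M)): cur=M back=1 fwd=0
After 2 (back): cur=HOME back=0 fwd=1
After 3 (forward): cur=M back=1 fwd=0
After 4 (back): cur=HOME back=0 fwd=1
After 5 (forward): cur=M back=1 fwd=0
After 6 (visit(K)): cur=K back=2 fwd=0
After 7 (back): cur=M back=1 fwd=1
After 8 (back): cur=HOME back=0 fwd=2
After 9 (forward): cur=M back=1 fwd=1
After 10 (back): cur=HOME back=0 fwd=2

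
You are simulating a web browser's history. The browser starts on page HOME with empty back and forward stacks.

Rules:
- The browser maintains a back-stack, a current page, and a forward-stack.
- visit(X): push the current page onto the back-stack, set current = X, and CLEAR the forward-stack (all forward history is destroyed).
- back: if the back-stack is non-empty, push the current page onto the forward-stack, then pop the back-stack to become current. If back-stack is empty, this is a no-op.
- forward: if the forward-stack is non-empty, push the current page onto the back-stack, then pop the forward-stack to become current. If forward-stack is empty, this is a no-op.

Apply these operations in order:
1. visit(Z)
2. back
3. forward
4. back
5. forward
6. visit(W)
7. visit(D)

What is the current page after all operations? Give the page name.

After 1 (visit(Z)): cur=Z back=1 fwd=0
After 2 (back): cur=HOME back=0 fwd=1
After 3 (forward): cur=Z back=1 fwd=0
After 4 (back): cur=HOME back=0 fwd=1
After 5 (forward): cur=Z back=1 fwd=0
After 6 (visit(W)): cur=W back=2 fwd=0
After 7 (visit(D)): cur=D back=3 fwd=0

Answer: D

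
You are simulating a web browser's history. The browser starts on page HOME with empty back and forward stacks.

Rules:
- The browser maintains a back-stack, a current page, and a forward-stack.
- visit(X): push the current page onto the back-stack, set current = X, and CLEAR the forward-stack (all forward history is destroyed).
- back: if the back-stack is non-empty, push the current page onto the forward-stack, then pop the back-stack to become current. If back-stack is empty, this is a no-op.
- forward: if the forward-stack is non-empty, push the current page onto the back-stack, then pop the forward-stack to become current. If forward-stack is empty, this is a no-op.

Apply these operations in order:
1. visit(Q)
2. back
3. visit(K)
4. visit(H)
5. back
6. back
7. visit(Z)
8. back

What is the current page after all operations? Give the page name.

Answer: HOME

Derivation:
After 1 (visit(Q)): cur=Q back=1 fwd=0
After 2 (back): cur=HOME back=0 fwd=1
After 3 (visit(K)): cur=K back=1 fwd=0
After 4 (visit(H)): cur=H back=2 fwd=0
After 5 (back): cur=K back=1 fwd=1
After 6 (back): cur=HOME back=0 fwd=2
After 7 (visit(Z)): cur=Z back=1 fwd=0
After 8 (back): cur=HOME back=0 fwd=1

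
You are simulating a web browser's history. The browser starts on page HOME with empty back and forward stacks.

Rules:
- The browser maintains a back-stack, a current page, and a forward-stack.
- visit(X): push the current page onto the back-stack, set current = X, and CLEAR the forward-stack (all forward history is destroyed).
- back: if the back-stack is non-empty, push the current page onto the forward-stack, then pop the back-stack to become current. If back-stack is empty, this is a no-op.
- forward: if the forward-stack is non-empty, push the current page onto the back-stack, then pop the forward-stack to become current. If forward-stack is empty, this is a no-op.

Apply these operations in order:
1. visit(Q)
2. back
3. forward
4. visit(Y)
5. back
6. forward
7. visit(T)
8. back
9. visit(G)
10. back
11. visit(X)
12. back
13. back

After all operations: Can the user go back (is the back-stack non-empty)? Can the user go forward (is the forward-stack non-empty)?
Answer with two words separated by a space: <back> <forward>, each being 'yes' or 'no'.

After 1 (visit(Q)): cur=Q back=1 fwd=0
After 2 (back): cur=HOME back=0 fwd=1
After 3 (forward): cur=Q back=1 fwd=0
After 4 (visit(Y)): cur=Y back=2 fwd=0
After 5 (back): cur=Q back=1 fwd=1
After 6 (forward): cur=Y back=2 fwd=0
After 7 (visit(T)): cur=T back=3 fwd=0
After 8 (back): cur=Y back=2 fwd=1
After 9 (visit(G)): cur=G back=3 fwd=0
After 10 (back): cur=Y back=2 fwd=1
After 11 (visit(X)): cur=X back=3 fwd=0
After 12 (back): cur=Y back=2 fwd=1
After 13 (back): cur=Q back=1 fwd=2

Answer: yes yes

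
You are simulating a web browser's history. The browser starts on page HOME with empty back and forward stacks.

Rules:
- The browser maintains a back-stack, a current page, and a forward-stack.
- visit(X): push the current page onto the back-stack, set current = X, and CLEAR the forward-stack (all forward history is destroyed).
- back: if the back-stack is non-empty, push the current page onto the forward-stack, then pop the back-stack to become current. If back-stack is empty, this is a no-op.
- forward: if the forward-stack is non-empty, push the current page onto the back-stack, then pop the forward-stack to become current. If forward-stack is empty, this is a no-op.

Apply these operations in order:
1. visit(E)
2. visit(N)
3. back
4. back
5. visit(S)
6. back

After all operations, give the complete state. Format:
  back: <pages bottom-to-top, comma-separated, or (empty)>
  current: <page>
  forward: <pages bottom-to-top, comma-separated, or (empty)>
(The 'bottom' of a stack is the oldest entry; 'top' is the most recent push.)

After 1 (visit(E)): cur=E back=1 fwd=0
After 2 (visit(N)): cur=N back=2 fwd=0
After 3 (back): cur=E back=1 fwd=1
After 4 (back): cur=HOME back=0 fwd=2
After 5 (visit(S)): cur=S back=1 fwd=0
After 6 (back): cur=HOME back=0 fwd=1

Answer: back: (empty)
current: HOME
forward: S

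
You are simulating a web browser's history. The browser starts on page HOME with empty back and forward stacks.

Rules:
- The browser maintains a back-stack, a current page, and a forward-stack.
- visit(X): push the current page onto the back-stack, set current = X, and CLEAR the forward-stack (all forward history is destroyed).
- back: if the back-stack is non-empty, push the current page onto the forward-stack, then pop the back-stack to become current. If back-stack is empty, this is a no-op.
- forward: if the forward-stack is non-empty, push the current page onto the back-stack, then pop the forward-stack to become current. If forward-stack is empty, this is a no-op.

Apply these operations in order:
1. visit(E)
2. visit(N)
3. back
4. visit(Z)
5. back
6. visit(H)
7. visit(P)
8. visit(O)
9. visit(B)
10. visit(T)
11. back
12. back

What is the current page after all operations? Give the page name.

Answer: O

Derivation:
After 1 (visit(E)): cur=E back=1 fwd=0
After 2 (visit(N)): cur=N back=2 fwd=0
After 3 (back): cur=E back=1 fwd=1
After 4 (visit(Z)): cur=Z back=2 fwd=0
After 5 (back): cur=E back=1 fwd=1
After 6 (visit(H)): cur=H back=2 fwd=0
After 7 (visit(P)): cur=P back=3 fwd=0
After 8 (visit(O)): cur=O back=4 fwd=0
After 9 (visit(B)): cur=B back=5 fwd=0
After 10 (visit(T)): cur=T back=6 fwd=0
After 11 (back): cur=B back=5 fwd=1
After 12 (back): cur=O back=4 fwd=2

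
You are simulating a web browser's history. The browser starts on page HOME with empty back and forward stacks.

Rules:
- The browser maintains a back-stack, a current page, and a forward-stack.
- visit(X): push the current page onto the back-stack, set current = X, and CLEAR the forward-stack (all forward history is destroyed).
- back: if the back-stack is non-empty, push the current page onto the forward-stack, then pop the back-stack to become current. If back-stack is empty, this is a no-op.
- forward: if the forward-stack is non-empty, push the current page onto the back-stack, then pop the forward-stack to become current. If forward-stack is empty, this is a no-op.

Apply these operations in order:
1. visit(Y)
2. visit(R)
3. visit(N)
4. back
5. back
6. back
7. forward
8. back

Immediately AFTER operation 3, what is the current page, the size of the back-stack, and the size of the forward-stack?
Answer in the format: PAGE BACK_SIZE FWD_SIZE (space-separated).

After 1 (visit(Y)): cur=Y back=1 fwd=0
After 2 (visit(R)): cur=R back=2 fwd=0
After 3 (visit(N)): cur=N back=3 fwd=0

N 3 0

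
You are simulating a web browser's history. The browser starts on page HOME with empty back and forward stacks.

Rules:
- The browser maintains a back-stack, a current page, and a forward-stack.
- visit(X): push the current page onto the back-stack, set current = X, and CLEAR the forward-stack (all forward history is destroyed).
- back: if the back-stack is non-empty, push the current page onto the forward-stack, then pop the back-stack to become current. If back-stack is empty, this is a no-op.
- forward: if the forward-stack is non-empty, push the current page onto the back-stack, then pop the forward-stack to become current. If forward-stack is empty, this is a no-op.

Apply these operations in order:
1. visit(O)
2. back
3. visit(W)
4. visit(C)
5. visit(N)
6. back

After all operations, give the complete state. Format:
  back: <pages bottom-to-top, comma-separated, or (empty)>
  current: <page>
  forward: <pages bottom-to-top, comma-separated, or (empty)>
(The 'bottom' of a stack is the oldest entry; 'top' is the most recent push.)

After 1 (visit(O)): cur=O back=1 fwd=0
After 2 (back): cur=HOME back=0 fwd=1
After 3 (visit(W)): cur=W back=1 fwd=0
After 4 (visit(C)): cur=C back=2 fwd=0
After 5 (visit(N)): cur=N back=3 fwd=0
After 6 (back): cur=C back=2 fwd=1

Answer: back: HOME,W
current: C
forward: N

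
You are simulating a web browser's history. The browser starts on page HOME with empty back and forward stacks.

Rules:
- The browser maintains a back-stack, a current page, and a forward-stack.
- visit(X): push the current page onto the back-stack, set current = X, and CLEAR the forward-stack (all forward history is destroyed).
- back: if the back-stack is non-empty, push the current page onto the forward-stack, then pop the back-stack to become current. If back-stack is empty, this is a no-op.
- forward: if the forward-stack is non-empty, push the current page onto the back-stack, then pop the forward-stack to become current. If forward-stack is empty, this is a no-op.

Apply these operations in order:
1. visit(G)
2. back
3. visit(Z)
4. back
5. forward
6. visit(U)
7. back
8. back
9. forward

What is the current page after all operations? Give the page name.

After 1 (visit(G)): cur=G back=1 fwd=0
After 2 (back): cur=HOME back=0 fwd=1
After 3 (visit(Z)): cur=Z back=1 fwd=0
After 4 (back): cur=HOME back=0 fwd=1
After 5 (forward): cur=Z back=1 fwd=0
After 6 (visit(U)): cur=U back=2 fwd=0
After 7 (back): cur=Z back=1 fwd=1
After 8 (back): cur=HOME back=0 fwd=2
After 9 (forward): cur=Z back=1 fwd=1

Answer: Z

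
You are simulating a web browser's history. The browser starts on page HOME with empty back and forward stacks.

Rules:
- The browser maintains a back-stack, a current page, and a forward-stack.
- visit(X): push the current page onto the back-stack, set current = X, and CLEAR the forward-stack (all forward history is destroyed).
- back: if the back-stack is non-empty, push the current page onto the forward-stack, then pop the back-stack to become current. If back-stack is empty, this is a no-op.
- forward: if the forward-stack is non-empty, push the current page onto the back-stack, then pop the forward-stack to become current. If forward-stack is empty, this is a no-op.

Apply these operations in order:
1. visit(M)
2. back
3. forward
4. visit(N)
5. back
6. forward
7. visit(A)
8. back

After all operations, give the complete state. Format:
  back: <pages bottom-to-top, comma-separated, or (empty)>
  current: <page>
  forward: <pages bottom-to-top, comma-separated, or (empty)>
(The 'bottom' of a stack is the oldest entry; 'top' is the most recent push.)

Answer: back: HOME,M
current: N
forward: A

Derivation:
After 1 (visit(M)): cur=M back=1 fwd=0
After 2 (back): cur=HOME back=0 fwd=1
After 3 (forward): cur=M back=1 fwd=0
After 4 (visit(N)): cur=N back=2 fwd=0
After 5 (back): cur=M back=1 fwd=1
After 6 (forward): cur=N back=2 fwd=0
After 7 (visit(A)): cur=A back=3 fwd=0
After 8 (back): cur=N back=2 fwd=1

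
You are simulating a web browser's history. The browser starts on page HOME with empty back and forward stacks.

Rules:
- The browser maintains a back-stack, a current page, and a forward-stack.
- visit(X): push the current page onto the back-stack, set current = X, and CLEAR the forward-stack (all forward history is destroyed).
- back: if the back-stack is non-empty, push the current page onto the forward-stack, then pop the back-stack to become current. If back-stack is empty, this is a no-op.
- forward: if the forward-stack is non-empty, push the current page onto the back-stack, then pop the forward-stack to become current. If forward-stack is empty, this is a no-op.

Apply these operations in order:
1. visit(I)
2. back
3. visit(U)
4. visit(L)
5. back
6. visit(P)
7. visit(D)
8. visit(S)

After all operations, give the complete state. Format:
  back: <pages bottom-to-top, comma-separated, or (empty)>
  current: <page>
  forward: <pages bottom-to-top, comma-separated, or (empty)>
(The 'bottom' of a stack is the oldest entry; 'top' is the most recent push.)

Answer: back: HOME,U,P,D
current: S
forward: (empty)

Derivation:
After 1 (visit(I)): cur=I back=1 fwd=0
After 2 (back): cur=HOME back=0 fwd=1
After 3 (visit(U)): cur=U back=1 fwd=0
After 4 (visit(L)): cur=L back=2 fwd=0
After 5 (back): cur=U back=1 fwd=1
After 6 (visit(P)): cur=P back=2 fwd=0
After 7 (visit(D)): cur=D back=3 fwd=0
After 8 (visit(S)): cur=S back=4 fwd=0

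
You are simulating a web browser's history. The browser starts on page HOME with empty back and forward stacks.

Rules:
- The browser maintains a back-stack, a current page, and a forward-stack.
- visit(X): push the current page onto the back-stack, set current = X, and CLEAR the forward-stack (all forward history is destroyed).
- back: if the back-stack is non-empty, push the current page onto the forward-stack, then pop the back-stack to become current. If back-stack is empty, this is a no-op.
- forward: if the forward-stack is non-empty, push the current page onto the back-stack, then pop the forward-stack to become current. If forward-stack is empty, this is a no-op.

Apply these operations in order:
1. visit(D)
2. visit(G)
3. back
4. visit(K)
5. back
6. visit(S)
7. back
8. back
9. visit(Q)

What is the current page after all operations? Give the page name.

Answer: Q

Derivation:
After 1 (visit(D)): cur=D back=1 fwd=0
After 2 (visit(G)): cur=G back=2 fwd=0
After 3 (back): cur=D back=1 fwd=1
After 4 (visit(K)): cur=K back=2 fwd=0
After 5 (back): cur=D back=1 fwd=1
After 6 (visit(S)): cur=S back=2 fwd=0
After 7 (back): cur=D back=1 fwd=1
After 8 (back): cur=HOME back=0 fwd=2
After 9 (visit(Q)): cur=Q back=1 fwd=0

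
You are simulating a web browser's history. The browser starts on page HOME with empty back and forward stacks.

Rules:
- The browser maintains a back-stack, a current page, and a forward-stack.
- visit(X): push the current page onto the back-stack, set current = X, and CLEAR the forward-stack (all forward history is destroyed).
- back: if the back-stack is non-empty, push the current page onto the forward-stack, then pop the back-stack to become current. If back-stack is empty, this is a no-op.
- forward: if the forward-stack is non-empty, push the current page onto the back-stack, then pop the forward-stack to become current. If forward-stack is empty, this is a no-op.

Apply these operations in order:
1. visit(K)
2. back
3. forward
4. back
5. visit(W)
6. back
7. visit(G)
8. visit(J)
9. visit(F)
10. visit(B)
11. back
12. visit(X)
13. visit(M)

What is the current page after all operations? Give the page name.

After 1 (visit(K)): cur=K back=1 fwd=0
After 2 (back): cur=HOME back=0 fwd=1
After 3 (forward): cur=K back=1 fwd=0
After 4 (back): cur=HOME back=0 fwd=1
After 5 (visit(W)): cur=W back=1 fwd=0
After 6 (back): cur=HOME back=0 fwd=1
After 7 (visit(G)): cur=G back=1 fwd=0
After 8 (visit(J)): cur=J back=2 fwd=0
After 9 (visit(F)): cur=F back=3 fwd=0
After 10 (visit(B)): cur=B back=4 fwd=0
After 11 (back): cur=F back=3 fwd=1
After 12 (visit(X)): cur=X back=4 fwd=0
After 13 (visit(M)): cur=M back=5 fwd=0

Answer: M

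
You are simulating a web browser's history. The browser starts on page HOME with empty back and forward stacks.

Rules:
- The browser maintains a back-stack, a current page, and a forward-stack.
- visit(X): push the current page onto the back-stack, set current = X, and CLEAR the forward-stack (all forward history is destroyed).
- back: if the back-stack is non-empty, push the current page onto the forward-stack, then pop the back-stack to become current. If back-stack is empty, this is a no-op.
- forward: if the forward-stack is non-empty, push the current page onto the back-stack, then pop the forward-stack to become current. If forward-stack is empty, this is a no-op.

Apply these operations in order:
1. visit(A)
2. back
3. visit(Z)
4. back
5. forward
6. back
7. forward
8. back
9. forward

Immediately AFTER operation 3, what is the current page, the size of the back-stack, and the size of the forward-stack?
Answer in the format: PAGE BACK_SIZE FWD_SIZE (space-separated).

After 1 (visit(A)): cur=A back=1 fwd=0
After 2 (back): cur=HOME back=0 fwd=1
After 3 (visit(Z)): cur=Z back=1 fwd=0

Z 1 0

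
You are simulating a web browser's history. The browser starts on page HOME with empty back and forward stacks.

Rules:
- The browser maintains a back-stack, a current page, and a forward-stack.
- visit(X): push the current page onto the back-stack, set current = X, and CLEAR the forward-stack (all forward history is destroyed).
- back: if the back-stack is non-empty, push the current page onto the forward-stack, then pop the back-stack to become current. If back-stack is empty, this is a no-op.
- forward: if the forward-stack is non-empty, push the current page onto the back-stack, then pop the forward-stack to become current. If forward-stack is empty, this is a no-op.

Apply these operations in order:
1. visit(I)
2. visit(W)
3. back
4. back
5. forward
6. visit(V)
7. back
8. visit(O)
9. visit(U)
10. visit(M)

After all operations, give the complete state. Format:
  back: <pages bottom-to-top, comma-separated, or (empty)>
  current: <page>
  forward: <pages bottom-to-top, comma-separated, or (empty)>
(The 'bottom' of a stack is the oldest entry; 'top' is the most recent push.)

After 1 (visit(I)): cur=I back=1 fwd=0
After 2 (visit(W)): cur=W back=2 fwd=0
After 3 (back): cur=I back=1 fwd=1
After 4 (back): cur=HOME back=0 fwd=2
After 5 (forward): cur=I back=1 fwd=1
After 6 (visit(V)): cur=V back=2 fwd=0
After 7 (back): cur=I back=1 fwd=1
After 8 (visit(O)): cur=O back=2 fwd=0
After 9 (visit(U)): cur=U back=3 fwd=0
After 10 (visit(M)): cur=M back=4 fwd=0

Answer: back: HOME,I,O,U
current: M
forward: (empty)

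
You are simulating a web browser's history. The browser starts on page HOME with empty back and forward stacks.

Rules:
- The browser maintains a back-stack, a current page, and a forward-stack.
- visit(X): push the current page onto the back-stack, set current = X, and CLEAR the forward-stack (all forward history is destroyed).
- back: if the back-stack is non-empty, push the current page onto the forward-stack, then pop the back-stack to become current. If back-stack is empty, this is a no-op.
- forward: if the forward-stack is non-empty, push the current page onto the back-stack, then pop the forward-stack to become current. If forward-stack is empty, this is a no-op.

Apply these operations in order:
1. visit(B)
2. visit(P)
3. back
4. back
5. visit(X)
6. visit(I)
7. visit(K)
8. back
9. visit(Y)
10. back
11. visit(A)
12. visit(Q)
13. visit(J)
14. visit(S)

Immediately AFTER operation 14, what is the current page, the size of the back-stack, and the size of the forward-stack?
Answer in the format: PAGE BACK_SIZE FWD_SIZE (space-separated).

After 1 (visit(B)): cur=B back=1 fwd=0
After 2 (visit(P)): cur=P back=2 fwd=0
After 3 (back): cur=B back=1 fwd=1
After 4 (back): cur=HOME back=0 fwd=2
After 5 (visit(X)): cur=X back=1 fwd=0
After 6 (visit(I)): cur=I back=2 fwd=0
After 7 (visit(K)): cur=K back=3 fwd=0
After 8 (back): cur=I back=2 fwd=1
After 9 (visit(Y)): cur=Y back=3 fwd=0
After 10 (back): cur=I back=2 fwd=1
After 11 (visit(A)): cur=A back=3 fwd=0
After 12 (visit(Q)): cur=Q back=4 fwd=0
After 13 (visit(J)): cur=J back=5 fwd=0
After 14 (visit(S)): cur=S back=6 fwd=0

S 6 0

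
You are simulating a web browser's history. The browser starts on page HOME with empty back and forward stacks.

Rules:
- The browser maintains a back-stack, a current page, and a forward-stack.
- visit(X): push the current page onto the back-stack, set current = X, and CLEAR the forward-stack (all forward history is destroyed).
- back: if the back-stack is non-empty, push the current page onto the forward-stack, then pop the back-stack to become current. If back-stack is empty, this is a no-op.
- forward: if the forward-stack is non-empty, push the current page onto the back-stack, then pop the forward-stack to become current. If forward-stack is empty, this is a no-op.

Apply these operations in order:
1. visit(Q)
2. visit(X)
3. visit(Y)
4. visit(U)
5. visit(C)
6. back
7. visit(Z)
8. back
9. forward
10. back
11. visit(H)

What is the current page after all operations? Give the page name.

Answer: H

Derivation:
After 1 (visit(Q)): cur=Q back=1 fwd=0
After 2 (visit(X)): cur=X back=2 fwd=0
After 3 (visit(Y)): cur=Y back=3 fwd=0
After 4 (visit(U)): cur=U back=4 fwd=0
After 5 (visit(C)): cur=C back=5 fwd=0
After 6 (back): cur=U back=4 fwd=1
After 7 (visit(Z)): cur=Z back=5 fwd=0
After 8 (back): cur=U back=4 fwd=1
After 9 (forward): cur=Z back=5 fwd=0
After 10 (back): cur=U back=4 fwd=1
After 11 (visit(H)): cur=H back=5 fwd=0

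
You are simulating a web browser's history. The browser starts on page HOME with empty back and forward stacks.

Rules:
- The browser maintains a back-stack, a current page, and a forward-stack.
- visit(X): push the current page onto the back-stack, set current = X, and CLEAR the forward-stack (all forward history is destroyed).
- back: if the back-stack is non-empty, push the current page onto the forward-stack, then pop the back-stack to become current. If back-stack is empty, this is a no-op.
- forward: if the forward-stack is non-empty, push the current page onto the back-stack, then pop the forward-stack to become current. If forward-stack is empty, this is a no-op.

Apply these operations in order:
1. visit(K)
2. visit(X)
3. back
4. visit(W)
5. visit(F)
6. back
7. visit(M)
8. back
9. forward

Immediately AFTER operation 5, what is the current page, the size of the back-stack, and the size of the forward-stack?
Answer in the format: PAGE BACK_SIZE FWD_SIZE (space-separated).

After 1 (visit(K)): cur=K back=1 fwd=0
After 2 (visit(X)): cur=X back=2 fwd=0
After 3 (back): cur=K back=1 fwd=1
After 4 (visit(W)): cur=W back=2 fwd=0
After 5 (visit(F)): cur=F back=3 fwd=0

F 3 0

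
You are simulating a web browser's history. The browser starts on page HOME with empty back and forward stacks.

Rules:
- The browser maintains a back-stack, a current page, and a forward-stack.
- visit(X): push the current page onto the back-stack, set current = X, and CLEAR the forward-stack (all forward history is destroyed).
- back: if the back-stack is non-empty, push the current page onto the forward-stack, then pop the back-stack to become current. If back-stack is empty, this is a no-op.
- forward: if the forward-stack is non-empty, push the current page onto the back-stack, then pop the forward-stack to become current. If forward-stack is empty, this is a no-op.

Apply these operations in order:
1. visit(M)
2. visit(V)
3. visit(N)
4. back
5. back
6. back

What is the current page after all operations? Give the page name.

Answer: HOME

Derivation:
After 1 (visit(M)): cur=M back=1 fwd=0
After 2 (visit(V)): cur=V back=2 fwd=0
After 3 (visit(N)): cur=N back=3 fwd=0
After 4 (back): cur=V back=2 fwd=1
After 5 (back): cur=M back=1 fwd=2
After 6 (back): cur=HOME back=0 fwd=3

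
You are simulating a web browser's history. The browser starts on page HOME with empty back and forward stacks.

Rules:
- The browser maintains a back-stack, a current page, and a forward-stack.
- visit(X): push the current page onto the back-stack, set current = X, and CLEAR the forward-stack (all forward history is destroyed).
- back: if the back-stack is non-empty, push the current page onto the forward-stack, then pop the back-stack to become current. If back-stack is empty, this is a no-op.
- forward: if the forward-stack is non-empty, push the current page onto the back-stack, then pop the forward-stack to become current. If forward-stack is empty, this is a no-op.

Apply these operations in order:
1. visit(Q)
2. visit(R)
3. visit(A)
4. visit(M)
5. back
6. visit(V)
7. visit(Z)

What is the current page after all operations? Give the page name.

Answer: Z

Derivation:
After 1 (visit(Q)): cur=Q back=1 fwd=0
After 2 (visit(R)): cur=R back=2 fwd=0
After 3 (visit(A)): cur=A back=3 fwd=0
After 4 (visit(M)): cur=M back=4 fwd=0
After 5 (back): cur=A back=3 fwd=1
After 6 (visit(V)): cur=V back=4 fwd=0
After 7 (visit(Z)): cur=Z back=5 fwd=0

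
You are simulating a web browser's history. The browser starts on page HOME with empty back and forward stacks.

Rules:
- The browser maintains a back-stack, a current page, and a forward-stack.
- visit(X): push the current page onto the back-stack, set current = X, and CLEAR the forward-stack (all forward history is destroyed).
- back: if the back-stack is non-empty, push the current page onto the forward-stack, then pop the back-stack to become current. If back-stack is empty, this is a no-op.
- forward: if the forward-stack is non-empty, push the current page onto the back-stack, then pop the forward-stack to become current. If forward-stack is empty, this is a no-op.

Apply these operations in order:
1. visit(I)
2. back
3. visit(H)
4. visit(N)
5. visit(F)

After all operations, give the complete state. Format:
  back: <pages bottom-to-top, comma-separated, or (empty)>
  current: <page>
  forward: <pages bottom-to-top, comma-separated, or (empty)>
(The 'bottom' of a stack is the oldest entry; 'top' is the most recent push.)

After 1 (visit(I)): cur=I back=1 fwd=0
After 2 (back): cur=HOME back=0 fwd=1
After 3 (visit(H)): cur=H back=1 fwd=0
After 4 (visit(N)): cur=N back=2 fwd=0
After 5 (visit(F)): cur=F back=3 fwd=0

Answer: back: HOME,H,N
current: F
forward: (empty)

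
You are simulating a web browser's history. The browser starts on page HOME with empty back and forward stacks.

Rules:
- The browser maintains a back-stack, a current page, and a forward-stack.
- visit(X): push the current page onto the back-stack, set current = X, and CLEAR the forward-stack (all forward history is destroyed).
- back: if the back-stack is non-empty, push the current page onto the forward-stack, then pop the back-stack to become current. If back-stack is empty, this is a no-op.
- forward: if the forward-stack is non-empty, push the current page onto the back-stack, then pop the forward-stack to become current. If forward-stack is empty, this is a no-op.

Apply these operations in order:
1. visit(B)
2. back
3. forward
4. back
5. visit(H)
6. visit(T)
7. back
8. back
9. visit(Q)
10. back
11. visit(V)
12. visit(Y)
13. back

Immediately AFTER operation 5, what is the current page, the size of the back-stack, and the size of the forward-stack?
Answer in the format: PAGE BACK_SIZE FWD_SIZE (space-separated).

After 1 (visit(B)): cur=B back=1 fwd=0
After 2 (back): cur=HOME back=0 fwd=1
After 3 (forward): cur=B back=1 fwd=0
After 4 (back): cur=HOME back=0 fwd=1
After 5 (visit(H)): cur=H back=1 fwd=0

H 1 0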